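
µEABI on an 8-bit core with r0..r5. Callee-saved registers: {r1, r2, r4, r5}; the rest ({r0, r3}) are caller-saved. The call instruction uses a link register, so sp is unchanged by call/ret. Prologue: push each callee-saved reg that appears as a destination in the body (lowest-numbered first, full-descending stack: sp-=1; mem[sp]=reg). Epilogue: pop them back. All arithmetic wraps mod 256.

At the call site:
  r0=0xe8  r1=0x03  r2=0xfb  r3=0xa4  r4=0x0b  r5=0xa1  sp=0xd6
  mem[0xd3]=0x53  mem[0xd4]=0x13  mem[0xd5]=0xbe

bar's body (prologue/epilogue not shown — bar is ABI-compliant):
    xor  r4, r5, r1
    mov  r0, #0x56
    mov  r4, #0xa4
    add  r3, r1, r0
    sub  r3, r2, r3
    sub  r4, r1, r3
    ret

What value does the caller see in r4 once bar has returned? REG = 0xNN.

prologue: push r4 → mem[0xd5]=0x0b, sp=0xd5
body[0] xor  r4, r5, r1 → r4=0xa2
body[1] mov  r0, #0x56 → r0=0x56
body[2] mov  r4, #0xa4 → r4=0xa4
body[3] add  r3, r1, r0 → r3=0x59
body[4] sub  r3, r2, r3 → r3=0xa2
body[5] sub  r4, r1, r3 → r4=0x61
epilogue: pop r4=0x0b, sp=0xd6
r4 is callee-saved → restored

REG = 0x0b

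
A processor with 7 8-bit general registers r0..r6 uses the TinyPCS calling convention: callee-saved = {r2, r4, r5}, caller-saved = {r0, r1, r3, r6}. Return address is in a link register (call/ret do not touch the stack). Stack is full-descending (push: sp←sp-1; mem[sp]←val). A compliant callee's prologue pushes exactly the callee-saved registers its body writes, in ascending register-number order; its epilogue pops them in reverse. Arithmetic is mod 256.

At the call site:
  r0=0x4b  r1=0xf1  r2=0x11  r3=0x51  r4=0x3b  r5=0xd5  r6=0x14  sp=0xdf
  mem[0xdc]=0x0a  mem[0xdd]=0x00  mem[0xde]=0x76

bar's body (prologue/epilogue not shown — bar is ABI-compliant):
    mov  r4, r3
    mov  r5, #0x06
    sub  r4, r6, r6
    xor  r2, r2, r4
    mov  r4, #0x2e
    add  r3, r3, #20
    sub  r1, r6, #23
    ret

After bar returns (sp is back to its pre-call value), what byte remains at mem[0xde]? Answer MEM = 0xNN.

MEM = 0x11

prologue: push r2 -> mem[0xde]=0x11, sp=0xde
prologue: push r4 -> mem[0xdd]=0x3b, sp=0xdd
prologue: push r5 -> mem[0xdc]=0xd5, sp=0xdc
body[0] mov  r4, r3 -> r4=0x51
body[1] mov  r5, #0x06 -> r5=0x06
body[2] sub  r4, r6, r6 -> r4=0x00
body[3] xor  r2, r2, r4 -> r2=0x11
body[4] mov  r4, #0x2e -> r4=0x2e
body[5] add  r3, r3, #20 -> r3=0x65
body[6] sub  r1, r6, #23 -> r1=0xfd
epilogue: pop r5=0xd5, sp=0xdd
epilogue: pop r4=0x3b, sp=0xde
epilogue: pop r2=0x11, sp=0xdf
prologue pushed ['r2', 'r4', 'r5'] at ['0xde', '0xdd', '0xdc']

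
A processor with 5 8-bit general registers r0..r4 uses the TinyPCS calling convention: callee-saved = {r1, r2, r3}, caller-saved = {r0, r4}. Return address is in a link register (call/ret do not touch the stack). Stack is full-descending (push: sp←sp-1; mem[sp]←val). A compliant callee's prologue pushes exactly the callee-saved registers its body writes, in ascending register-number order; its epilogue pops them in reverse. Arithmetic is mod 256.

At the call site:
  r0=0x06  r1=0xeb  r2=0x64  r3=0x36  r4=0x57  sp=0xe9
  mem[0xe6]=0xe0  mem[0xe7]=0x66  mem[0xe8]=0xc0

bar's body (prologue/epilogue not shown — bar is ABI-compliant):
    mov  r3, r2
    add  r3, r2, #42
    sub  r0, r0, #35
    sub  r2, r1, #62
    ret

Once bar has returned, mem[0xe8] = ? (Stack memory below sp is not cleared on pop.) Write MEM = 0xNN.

MEM = 0x64

prologue: push r2 -> mem[0xe8]=0x64, sp=0xe8
prologue: push r3 -> mem[0xe7]=0x36, sp=0xe7
body[0] mov  r3, r2 -> r3=0x64
body[1] add  r3, r2, #42 -> r3=0x8e
body[2] sub  r0, r0, #35 -> r0=0xe3
body[3] sub  r2, r1, #62 -> r2=0xad
epilogue: pop r3=0x36, sp=0xe8
epilogue: pop r2=0x64, sp=0xe9
prologue pushed ['r2', 'r3'] at ['0xe8', '0xe7']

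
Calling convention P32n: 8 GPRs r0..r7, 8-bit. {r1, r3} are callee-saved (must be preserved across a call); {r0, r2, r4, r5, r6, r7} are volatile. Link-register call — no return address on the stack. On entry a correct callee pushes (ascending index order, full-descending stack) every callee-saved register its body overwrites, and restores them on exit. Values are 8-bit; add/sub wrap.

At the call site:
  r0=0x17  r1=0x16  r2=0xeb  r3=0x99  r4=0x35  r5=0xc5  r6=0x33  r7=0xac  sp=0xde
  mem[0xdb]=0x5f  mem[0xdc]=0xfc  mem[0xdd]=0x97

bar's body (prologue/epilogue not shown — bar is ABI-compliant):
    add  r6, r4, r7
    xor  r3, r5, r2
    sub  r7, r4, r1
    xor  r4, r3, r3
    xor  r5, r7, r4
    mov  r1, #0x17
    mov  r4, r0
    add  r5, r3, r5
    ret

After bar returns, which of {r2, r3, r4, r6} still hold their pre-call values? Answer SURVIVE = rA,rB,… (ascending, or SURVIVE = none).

prologue: push r1 → mem[0xdd]=0x16, sp=0xdd
prologue: push r3 → mem[0xdc]=0x99, sp=0xdc
body[0] add  r6, r4, r7 → r6=0xe1
body[1] xor  r3, r5, r2 → r3=0x2e
body[2] sub  r7, r4, r1 → r7=0x1f
body[3] xor  r4, r3, r3 → r4=0x00
body[4] xor  r5, r7, r4 → r5=0x1f
body[5] mov  r1, #0x17 → r1=0x17
body[6] mov  r4, r0 → r4=0x17
body[7] add  r5, r3, r5 → r5=0x4d
epilogue: pop r3=0x99, sp=0xdd
epilogue: pop r1=0x16, sp=0xde
r2: caller-saved, written=False
r3: callee-saved, written=True
r4: caller-saved, written=True
r6: caller-saved, written=True

SURVIVE = r2,r3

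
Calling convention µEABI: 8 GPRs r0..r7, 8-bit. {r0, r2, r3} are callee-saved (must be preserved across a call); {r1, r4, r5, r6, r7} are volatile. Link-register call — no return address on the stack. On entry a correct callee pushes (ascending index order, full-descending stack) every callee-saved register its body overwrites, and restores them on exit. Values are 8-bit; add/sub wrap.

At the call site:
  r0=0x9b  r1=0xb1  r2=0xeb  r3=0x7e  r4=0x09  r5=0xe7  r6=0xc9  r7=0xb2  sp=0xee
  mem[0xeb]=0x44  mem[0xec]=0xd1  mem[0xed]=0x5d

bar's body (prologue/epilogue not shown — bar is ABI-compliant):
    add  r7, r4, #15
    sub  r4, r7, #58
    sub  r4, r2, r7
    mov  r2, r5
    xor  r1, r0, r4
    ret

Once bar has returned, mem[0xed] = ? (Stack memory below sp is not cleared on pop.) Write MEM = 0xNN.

MEM = 0xeb

prologue: push r2 -> mem[0xed]=0xeb, sp=0xed
body[0] add  r7, r4, #15 -> r7=0x18
body[1] sub  r4, r7, #58 -> r4=0xde
body[2] sub  r4, r2, r7 -> r4=0xd3
body[3] mov  r2, r5 -> r2=0xe7
body[4] xor  r1, r0, r4 -> r1=0x48
epilogue: pop r2=0xeb, sp=0xee
prologue pushed ['r2'] at ['0xed']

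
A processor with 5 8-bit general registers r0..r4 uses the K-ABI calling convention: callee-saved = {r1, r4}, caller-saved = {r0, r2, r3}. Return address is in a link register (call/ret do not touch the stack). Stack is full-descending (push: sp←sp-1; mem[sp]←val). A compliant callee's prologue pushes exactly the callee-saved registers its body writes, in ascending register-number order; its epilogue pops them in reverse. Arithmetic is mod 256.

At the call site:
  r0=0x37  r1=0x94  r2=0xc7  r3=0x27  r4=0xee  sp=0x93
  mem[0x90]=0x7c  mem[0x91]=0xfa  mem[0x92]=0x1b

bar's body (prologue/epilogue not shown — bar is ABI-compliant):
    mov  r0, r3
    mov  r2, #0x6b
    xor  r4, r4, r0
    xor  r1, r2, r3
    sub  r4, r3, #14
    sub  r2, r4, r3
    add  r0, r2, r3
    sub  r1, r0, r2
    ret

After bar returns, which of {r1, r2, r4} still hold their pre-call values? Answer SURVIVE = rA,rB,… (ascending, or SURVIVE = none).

SURVIVE = r1,r4

prologue: push r1 -> mem[0x92]=0x94, sp=0x92
prologue: push r4 -> mem[0x91]=0xee, sp=0x91
body[0] mov  r0, r3 -> r0=0x27
body[1] mov  r2, #0x6b -> r2=0x6b
body[2] xor  r4, r4, r0 -> r4=0xc9
body[3] xor  r1, r2, r3 -> r1=0x4c
body[4] sub  r4, r3, #14 -> r4=0x19
body[5] sub  r2, r4, r3 -> r2=0xf2
body[6] add  r0, r2, r3 -> r0=0x19
body[7] sub  r1, r0, r2 -> r1=0x27
epilogue: pop r4=0xee, sp=0x92
epilogue: pop r1=0x94, sp=0x93
r1: callee-saved, written=True
r2: caller-saved, written=True
r4: callee-saved, written=True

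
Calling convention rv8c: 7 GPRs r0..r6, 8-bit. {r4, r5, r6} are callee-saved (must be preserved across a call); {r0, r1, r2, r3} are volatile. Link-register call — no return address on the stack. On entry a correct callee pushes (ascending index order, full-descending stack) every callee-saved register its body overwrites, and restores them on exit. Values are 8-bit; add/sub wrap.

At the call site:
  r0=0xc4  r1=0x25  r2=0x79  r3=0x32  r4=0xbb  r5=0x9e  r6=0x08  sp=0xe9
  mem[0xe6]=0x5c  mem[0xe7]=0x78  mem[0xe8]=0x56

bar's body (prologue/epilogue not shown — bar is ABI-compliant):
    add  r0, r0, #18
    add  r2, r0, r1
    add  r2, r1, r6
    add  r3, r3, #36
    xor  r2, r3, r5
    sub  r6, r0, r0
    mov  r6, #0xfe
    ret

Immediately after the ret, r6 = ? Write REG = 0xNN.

REG = 0x08

prologue: push r6 → mem[0xe8]=0x08, sp=0xe8
body[0] add  r0, r0, #18 → r0=0xd6
body[1] add  r2, r0, r1 → r2=0xfb
body[2] add  r2, r1, r6 → r2=0x2d
body[3] add  r3, r3, #36 → r3=0x56
body[4] xor  r2, r3, r5 → r2=0xc8
body[5] sub  r6, r0, r0 → r6=0x00
body[6] mov  r6, #0xfe → r6=0xfe
epilogue: pop r6=0x08, sp=0xe9
r6 is callee-saved → restored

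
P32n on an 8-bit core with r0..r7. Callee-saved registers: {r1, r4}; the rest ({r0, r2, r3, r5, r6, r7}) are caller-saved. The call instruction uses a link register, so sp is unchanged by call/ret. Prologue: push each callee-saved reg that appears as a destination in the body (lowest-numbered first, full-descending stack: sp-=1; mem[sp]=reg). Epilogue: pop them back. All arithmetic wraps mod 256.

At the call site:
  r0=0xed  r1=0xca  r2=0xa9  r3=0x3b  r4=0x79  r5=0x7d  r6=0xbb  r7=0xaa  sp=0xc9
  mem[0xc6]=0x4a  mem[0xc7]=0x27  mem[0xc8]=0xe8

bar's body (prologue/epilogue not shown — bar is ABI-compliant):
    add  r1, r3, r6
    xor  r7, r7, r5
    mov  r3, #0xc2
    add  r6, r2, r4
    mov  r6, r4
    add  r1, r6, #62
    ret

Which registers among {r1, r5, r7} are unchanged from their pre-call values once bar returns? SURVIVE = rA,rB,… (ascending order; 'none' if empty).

prologue: push r1 -> mem[0xc8]=0xca, sp=0xc8
body[0] add  r1, r3, r6 -> r1=0xf6
body[1] xor  r7, r7, r5 -> r7=0xd7
body[2] mov  r3, #0xc2 -> r3=0xc2
body[3] add  r6, r2, r4 -> r6=0x22
body[4] mov  r6, r4 -> r6=0x79
body[5] add  r1, r6, #62 -> r1=0xb7
epilogue: pop r1=0xca, sp=0xc9
r1: callee-saved, written=True
r5: caller-saved, written=False
r7: caller-saved, written=True

SURVIVE = r1,r5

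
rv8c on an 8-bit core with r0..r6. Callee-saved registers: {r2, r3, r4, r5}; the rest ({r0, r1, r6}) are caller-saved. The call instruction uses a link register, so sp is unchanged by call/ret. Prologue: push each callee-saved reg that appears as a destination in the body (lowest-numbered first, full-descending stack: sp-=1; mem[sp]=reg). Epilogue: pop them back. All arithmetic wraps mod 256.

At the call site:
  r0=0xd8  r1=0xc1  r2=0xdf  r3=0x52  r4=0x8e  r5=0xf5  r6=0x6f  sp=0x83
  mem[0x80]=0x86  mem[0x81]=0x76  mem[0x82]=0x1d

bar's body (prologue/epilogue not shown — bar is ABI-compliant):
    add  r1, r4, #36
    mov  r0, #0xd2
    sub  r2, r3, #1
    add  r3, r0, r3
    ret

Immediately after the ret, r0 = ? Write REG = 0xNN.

prologue: push r2 → mem[0x82]=0xdf, sp=0x82
prologue: push r3 → mem[0x81]=0x52, sp=0x81
body[0] add  r1, r4, #36 → r1=0xb2
body[1] mov  r0, #0xd2 → r0=0xd2
body[2] sub  r2, r3, #1 → r2=0x51
body[3] add  r3, r0, r3 → r3=0x24
epilogue: pop r3=0x52, sp=0x82
epilogue: pop r2=0xdf, sp=0x83
r0 is caller-saved → body value

REG = 0xd2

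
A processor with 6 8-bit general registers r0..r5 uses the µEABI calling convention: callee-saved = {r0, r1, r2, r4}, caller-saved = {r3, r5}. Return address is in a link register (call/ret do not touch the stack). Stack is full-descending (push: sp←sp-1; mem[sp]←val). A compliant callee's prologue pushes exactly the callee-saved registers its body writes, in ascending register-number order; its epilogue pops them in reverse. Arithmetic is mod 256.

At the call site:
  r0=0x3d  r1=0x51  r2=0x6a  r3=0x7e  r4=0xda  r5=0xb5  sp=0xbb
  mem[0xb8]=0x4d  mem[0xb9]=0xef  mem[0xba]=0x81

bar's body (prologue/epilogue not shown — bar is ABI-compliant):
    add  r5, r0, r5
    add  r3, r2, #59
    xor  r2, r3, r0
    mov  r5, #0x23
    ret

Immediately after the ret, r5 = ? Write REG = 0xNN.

REG = 0x23

prologue: push r2 → mem[0xba]=0x6a, sp=0xba
body[0] add  r5, r0, r5 → r5=0xf2
body[1] add  r3, r2, #59 → r3=0xa5
body[2] xor  r2, r3, r0 → r2=0x98
body[3] mov  r5, #0x23 → r5=0x23
epilogue: pop r2=0x6a, sp=0xbb
r5 is caller-saved → body value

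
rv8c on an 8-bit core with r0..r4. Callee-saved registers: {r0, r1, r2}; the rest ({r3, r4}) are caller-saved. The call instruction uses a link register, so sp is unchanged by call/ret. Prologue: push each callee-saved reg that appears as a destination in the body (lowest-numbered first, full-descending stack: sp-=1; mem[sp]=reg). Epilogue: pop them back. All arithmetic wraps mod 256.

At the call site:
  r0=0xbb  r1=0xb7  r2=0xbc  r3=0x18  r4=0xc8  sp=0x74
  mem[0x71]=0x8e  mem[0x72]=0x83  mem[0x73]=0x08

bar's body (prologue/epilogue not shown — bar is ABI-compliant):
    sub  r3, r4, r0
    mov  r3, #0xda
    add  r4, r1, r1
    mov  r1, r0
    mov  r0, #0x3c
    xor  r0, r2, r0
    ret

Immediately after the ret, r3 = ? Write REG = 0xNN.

REG = 0xda

prologue: push r0 → mem[0x73]=0xbb, sp=0x73
prologue: push r1 → mem[0x72]=0xb7, sp=0x72
body[0] sub  r3, r4, r0 → r3=0x0d
body[1] mov  r3, #0xda → r3=0xda
body[2] add  r4, r1, r1 → r4=0x6e
body[3] mov  r1, r0 → r1=0xbb
body[4] mov  r0, #0x3c → r0=0x3c
body[5] xor  r0, r2, r0 → r0=0x80
epilogue: pop r1=0xb7, sp=0x73
epilogue: pop r0=0xbb, sp=0x74
r3 is caller-saved → body value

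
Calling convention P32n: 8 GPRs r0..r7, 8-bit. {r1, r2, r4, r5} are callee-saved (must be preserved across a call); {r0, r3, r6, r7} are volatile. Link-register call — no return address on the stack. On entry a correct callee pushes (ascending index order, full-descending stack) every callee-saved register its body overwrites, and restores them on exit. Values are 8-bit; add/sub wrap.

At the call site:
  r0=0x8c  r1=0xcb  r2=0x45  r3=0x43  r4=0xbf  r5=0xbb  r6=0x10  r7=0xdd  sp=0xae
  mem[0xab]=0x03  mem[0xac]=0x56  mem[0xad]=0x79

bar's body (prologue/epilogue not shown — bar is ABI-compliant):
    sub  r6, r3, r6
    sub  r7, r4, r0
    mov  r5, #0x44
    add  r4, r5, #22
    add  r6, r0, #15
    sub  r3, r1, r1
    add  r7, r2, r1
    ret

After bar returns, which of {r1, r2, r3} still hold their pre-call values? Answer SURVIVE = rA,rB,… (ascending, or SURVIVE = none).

SURVIVE = r1,r2

prologue: push r4 -> mem[0xad]=0xbf, sp=0xad
prologue: push r5 -> mem[0xac]=0xbb, sp=0xac
body[0] sub  r6, r3, r6 -> r6=0x33
body[1] sub  r7, r4, r0 -> r7=0x33
body[2] mov  r5, #0x44 -> r5=0x44
body[3] add  r4, r5, #22 -> r4=0x5a
body[4] add  r6, r0, #15 -> r6=0x9b
body[5] sub  r3, r1, r1 -> r3=0x00
body[6] add  r7, r2, r1 -> r7=0x10
epilogue: pop r5=0xbb, sp=0xad
epilogue: pop r4=0xbf, sp=0xae
r1: callee-saved, written=False
r2: callee-saved, written=False
r3: caller-saved, written=True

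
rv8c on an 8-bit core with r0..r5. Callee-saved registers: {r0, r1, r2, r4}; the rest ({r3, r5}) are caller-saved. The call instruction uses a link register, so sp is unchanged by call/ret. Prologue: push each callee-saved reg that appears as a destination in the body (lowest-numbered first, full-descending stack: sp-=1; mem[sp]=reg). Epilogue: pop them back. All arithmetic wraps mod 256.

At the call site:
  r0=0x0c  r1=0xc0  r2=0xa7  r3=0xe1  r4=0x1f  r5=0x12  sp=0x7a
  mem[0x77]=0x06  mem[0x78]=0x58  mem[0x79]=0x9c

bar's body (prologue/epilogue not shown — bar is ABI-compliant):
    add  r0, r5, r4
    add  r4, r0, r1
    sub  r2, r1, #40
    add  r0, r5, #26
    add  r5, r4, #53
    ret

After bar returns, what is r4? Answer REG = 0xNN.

prologue: push r0 -> mem[0x79]=0x0c, sp=0x79
prologue: push r2 -> mem[0x78]=0xa7, sp=0x78
prologue: push r4 -> mem[0x77]=0x1f, sp=0x77
body[0] add  r0, r5, r4 -> r0=0x31
body[1] add  r4, r0, r1 -> r4=0xf1
body[2] sub  r2, r1, #40 -> r2=0x98
body[3] add  r0, r5, #26 -> r0=0x2c
body[4] add  r5, r4, #53 -> r5=0x26
epilogue: pop r4=0x1f, sp=0x78
epilogue: pop r2=0xa7, sp=0x79
epilogue: pop r0=0x0c, sp=0x7a
r4 is callee-saved -> restored

REG = 0x1f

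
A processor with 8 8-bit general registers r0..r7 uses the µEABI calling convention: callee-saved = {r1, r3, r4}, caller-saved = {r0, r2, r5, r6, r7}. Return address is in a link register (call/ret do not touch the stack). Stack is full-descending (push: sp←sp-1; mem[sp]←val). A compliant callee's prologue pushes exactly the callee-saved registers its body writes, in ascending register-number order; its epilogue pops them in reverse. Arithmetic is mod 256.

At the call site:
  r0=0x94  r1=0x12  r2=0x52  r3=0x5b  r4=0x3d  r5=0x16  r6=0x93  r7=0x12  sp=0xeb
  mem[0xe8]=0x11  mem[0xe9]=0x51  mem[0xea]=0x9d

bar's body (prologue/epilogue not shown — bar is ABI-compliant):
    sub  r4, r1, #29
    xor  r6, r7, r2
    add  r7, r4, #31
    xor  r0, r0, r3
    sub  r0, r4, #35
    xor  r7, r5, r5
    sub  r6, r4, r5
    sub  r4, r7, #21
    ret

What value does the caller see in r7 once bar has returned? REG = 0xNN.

prologue: push r4 -> mem[0xea]=0x3d, sp=0xea
body[0] sub  r4, r1, #29 -> r4=0xf5
body[1] xor  r6, r7, r2 -> r6=0x40
body[2] add  r7, r4, #31 -> r7=0x14
body[3] xor  r0, r0, r3 -> r0=0xcf
body[4] sub  r0, r4, #35 -> r0=0xd2
body[5] xor  r7, r5, r5 -> r7=0x00
body[6] sub  r6, r4, r5 -> r6=0xdf
body[7] sub  r4, r7, #21 -> r4=0xeb
epilogue: pop r4=0x3d, sp=0xeb
r7 is caller-saved -> body value

REG = 0x00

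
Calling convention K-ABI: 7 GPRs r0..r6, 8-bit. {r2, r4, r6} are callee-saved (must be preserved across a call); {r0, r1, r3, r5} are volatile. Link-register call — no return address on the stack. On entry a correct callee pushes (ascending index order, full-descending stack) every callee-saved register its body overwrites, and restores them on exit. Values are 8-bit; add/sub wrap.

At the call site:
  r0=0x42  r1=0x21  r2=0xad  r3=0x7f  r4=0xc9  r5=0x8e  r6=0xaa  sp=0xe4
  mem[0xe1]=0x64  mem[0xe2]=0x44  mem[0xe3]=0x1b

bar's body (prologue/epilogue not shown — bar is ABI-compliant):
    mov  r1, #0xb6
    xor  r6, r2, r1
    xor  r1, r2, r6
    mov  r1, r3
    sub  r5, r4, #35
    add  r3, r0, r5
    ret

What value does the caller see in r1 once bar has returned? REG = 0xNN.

prologue: push r6 → mem[0xe3]=0xaa, sp=0xe3
body[0] mov  r1, #0xb6 → r1=0xb6
body[1] xor  r6, r2, r1 → r6=0x1b
body[2] xor  r1, r2, r6 → r1=0xb6
body[3] mov  r1, r3 → r1=0x7f
body[4] sub  r5, r4, #35 → r5=0xa6
body[5] add  r3, r0, r5 → r3=0xe8
epilogue: pop r6=0xaa, sp=0xe4
r1 is caller-saved → body value

REG = 0x7f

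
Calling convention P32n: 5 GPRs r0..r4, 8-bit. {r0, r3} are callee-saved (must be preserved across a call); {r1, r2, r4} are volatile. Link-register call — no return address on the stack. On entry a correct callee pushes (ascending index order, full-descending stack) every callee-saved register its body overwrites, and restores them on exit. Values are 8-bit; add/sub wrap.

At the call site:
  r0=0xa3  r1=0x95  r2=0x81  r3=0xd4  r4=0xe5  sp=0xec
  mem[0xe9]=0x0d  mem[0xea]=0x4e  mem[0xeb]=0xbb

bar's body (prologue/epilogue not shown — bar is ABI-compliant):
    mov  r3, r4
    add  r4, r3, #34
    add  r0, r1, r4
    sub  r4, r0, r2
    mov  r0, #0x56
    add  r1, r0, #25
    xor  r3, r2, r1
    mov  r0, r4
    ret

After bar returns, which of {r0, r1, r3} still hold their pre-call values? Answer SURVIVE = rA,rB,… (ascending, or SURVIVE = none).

prologue: push r0 → mem[0xeb]=0xa3, sp=0xeb
prologue: push r3 → mem[0xea]=0xd4, sp=0xea
body[0] mov  r3, r4 → r3=0xe5
body[1] add  r4, r3, #34 → r4=0x07
body[2] add  r0, r1, r4 → r0=0x9c
body[3] sub  r4, r0, r2 → r4=0x1b
body[4] mov  r0, #0x56 → r0=0x56
body[5] add  r1, r0, #25 → r1=0x6f
body[6] xor  r3, r2, r1 → r3=0xee
body[7] mov  r0, r4 → r0=0x1b
epilogue: pop r3=0xd4, sp=0xeb
epilogue: pop r0=0xa3, sp=0xec
r0: callee-saved, written=True
r1: caller-saved, written=True
r3: callee-saved, written=True

SURVIVE = r0,r3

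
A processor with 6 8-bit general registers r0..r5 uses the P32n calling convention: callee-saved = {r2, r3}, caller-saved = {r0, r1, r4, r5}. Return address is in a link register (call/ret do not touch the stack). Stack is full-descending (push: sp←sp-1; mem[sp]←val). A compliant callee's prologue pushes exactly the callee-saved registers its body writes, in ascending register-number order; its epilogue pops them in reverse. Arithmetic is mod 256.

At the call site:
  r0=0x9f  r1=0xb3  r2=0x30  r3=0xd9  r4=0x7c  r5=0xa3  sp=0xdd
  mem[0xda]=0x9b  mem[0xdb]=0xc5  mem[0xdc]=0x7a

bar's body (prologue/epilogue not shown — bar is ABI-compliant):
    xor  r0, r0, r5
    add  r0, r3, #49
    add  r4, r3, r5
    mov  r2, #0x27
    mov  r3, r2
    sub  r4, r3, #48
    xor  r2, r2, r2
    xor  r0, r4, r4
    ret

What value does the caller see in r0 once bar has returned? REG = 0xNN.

prologue: push r2 -> mem[0xdc]=0x30, sp=0xdc
prologue: push r3 -> mem[0xdb]=0xd9, sp=0xdb
body[0] xor  r0, r0, r5 -> r0=0x3c
body[1] add  r0, r3, #49 -> r0=0x0a
body[2] add  r4, r3, r5 -> r4=0x7c
body[3] mov  r2, #0x27 -> r2=0x27
body[4] mov  r3, r2 -> r3=0x27
body[5] sub  r4, r3, #48 -> r4=0xf7
body[6] xor  r2, r2, r2 -> r2=0x00
body[7] xor  r0, r4, r4 -> r0=0x00
epilogue: pop r3=0xd9, sp=0xdc
epilogue: pop r2=0x30, sp=0xdd
r0 is caller-saved -> body value

REG = 0x00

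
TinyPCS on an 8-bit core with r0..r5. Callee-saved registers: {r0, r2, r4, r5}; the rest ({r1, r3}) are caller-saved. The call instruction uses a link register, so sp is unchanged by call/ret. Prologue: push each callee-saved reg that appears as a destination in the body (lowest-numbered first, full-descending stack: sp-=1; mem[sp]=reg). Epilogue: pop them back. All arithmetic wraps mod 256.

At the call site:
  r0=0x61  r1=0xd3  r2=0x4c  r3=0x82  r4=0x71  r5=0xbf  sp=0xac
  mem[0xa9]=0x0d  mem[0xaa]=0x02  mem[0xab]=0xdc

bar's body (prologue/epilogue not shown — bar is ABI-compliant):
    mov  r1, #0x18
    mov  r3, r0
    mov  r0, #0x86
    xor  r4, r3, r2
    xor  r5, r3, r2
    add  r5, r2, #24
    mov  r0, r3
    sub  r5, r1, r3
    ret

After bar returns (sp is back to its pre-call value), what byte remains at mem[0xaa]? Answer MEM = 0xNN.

prologue: push r0 → mem[0xab]=0x61, sp=0xab
prologue: push r4 → mem[0xaa]=0x71, sp=0xaa
prologue: push r5 → mem[0xa9]=0xbf, sp=0xa9
body[0] mov  r1, #0x18 → r1=0x18
body[1] mov  r3, r0 → r3=0x61
body[2] mov  r0, #0x86 → r0=0x86
body[3] xor  r4, r3, r2 → r4=0x2d
body[4] xor  r5, r3, r2 → r5=0x2d
body[5] add  r5, r2, #24 → r5=0x64
body[6] mov  r0, r3 → r0=0x61
body[7] sub  r5, r1, r3 → r5=0xb7
epilogue: pop r5=0xbf, sp=0xaa
epilogue: pop r4=0x71, sp=0xab
epilogue: pop r0=0x61, sp=0xac
prologue pushed ['r0', 'r4', 'r5'] at ['0xab', '0xaa', '0xa9']

MEM = 0x71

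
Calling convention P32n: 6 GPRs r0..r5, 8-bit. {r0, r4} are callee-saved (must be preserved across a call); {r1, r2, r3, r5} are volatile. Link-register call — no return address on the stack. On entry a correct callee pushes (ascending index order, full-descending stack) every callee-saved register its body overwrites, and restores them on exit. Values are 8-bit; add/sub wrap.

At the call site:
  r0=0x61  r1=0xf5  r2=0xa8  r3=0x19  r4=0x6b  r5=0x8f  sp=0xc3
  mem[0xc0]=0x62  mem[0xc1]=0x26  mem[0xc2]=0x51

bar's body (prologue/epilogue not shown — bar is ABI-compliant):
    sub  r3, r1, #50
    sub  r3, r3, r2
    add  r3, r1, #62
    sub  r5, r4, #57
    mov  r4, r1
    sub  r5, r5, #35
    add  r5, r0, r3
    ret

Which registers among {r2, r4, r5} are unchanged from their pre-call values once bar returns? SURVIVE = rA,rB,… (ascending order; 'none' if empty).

prologue: push r4 → mem[0xc2]=0x6b, sp=0xc2
body[0] sub  r3, r1, #50 → r3=0xc3
body[1] sub  r3, r3, r2 → r3=0x1b
body[2] add  r3, r1, #62 → r3=0x33
body[3] sub  r5, r4, #57 → r5=0x32
body[4] mov  r4, r1 → r4=0xf5
body[5] sub  r5, r5, #35 → r5=0x0f
body[6] add  r5, r0, r3 → r5=0x94
epilogue: pop r4=0x6b, sp=0xc3
r2: caller-saved, written=False
r4: callee-saved, written=True
r5: caller-saved, written=True

SURVIVE = r2,r4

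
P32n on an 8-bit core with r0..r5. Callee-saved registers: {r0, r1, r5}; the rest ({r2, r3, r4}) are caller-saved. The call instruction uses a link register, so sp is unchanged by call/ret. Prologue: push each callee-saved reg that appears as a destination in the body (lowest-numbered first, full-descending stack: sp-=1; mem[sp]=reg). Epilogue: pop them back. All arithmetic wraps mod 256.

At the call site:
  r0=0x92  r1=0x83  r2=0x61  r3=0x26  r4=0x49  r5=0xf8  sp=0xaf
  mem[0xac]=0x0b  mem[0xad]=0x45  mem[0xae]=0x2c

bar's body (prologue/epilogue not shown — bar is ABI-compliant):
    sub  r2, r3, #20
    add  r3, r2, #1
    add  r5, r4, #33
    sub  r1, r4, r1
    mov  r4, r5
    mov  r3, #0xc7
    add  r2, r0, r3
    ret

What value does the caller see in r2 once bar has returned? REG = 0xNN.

prologue: push r1 -> mem[0xae]=0x83, sp=0xae
prologue: push r5 -> mem[0xad]=0xf8, sp=0xad
body[0] sub  r2, r3, #20 -> r2=0x12
body[1] add  r3, r2, #1 -> r3=0x13
body[2] add  r5, r4, #33 -> r5=0x6a
body[3] sub  r1, r4, r1 -> r1=0xc6
body[4] mov  r4, r5 -> r4=0x6a
body[5] mov  r3, #0xc7 -> r3=0xc7
body[6] add  r2, r0, r3 -> r2=0x59
epilogue: pop r5=0xf8, sp=0xae
epilogue: pop r1=0x83, sp=0xaf
r2 is caller-saved -> body value

REG = 0x59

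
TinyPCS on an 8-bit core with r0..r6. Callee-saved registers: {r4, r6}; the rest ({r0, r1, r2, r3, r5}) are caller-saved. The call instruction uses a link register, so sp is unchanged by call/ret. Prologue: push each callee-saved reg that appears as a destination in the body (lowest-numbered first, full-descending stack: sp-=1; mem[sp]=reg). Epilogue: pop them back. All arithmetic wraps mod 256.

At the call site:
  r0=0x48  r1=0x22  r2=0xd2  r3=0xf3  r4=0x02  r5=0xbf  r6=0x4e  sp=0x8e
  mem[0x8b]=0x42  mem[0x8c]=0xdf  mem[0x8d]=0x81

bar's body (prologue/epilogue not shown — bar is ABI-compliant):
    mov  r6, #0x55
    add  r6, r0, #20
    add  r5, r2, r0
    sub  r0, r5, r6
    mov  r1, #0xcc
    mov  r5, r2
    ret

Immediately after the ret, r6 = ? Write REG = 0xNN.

prologue: push r6 -> mem[0x8d]=0x4e, sp=0x8d
body[0] mov  r6, #0x55 -> r6=0x55
body[1] add  r6, r0, #20 -> r6=0x5c
body[2] add  r5, r2, r0 -> r5=0x1a
body[3] sub  r0, r5, r6 -> r0=0xbe
body[4] mov  r1, #0xcc -> r1=0xcc
body[5] mov  r5, r2 -> r5=0xd2
epilogue: pop r6=0x4e, sp=0x8e
r6 is callee-saved -> restored

REG = 0x4e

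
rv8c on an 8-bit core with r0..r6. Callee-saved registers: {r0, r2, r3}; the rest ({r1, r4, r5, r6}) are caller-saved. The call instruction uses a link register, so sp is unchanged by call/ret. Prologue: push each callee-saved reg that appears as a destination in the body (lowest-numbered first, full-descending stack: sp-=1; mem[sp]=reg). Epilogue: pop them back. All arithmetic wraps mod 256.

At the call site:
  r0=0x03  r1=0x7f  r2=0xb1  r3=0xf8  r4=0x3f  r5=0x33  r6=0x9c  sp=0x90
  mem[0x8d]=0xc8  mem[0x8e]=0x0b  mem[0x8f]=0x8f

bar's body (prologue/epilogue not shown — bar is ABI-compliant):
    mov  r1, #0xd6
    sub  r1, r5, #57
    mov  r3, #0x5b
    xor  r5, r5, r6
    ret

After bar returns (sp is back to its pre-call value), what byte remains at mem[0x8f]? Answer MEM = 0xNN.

prologue: push r3 → mem[0x8f]=0xf8, sp=0x8f
body[0] mov  r1, #0xd6 → r1=0xd6
body[1] sub  r1, r5, #57 → r1=0xfa
body[2] mov  r3, #0x5b → r3=0x5b
body[3] xor  r5, r5, r6 → r5=0xaf
epilogue: pop r3=0xf8, sp=0x90
prologue pushed ['r3'] at ['0x8f']

MEM = 0xf8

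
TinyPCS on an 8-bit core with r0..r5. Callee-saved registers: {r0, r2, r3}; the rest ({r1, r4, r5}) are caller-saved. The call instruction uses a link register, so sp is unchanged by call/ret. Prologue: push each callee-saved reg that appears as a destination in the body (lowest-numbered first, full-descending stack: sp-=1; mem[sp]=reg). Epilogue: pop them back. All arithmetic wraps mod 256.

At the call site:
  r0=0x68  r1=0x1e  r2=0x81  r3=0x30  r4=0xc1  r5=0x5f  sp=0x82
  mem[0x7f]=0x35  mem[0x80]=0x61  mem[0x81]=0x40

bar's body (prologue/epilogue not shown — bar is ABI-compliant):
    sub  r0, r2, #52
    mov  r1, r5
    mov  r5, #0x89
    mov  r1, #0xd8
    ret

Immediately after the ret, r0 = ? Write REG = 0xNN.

REG = 0x68

prologue: push r0 -> mem[0x81]=0x68, sp=0x81
body[0] sub  r0, r2, #52 -> r0=0x4d
body[1] mov  r1, r5 -> r1=0x5f
body[2] mov  r5, #0x89 -> r5=0x89
body[3] mov  r1, #0xd8 -> r1=0xd8
epilogue: pop r0=0x68, sp=0x82
r0 is callee-saved -> restored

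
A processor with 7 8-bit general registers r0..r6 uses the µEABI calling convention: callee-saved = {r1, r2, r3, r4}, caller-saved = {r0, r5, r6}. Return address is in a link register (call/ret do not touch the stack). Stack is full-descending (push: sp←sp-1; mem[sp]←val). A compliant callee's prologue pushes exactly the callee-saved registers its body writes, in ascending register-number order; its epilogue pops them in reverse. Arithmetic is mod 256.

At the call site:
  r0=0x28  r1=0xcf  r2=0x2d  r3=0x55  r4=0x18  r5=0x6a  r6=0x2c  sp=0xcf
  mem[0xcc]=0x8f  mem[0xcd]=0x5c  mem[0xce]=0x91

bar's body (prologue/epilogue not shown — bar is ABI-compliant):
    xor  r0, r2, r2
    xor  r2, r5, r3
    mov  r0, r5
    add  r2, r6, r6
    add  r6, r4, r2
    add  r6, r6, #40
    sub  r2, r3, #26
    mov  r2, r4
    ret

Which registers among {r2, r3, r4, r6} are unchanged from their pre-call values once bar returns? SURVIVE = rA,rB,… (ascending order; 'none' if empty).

prologue: push r2 -> mem[0xce]=0x2d, sp=0xce
body[0] xor  r0, r2, r2 -> r0=0x00
body[1] xor  r2, r5, r3 -> r2=0x3f
body[2] mov  r0, r5 -> r0=0x6a
body[3] add  r2, r6, r6 -> r2=0x58
body[4] add  r6, r4, r2 -> r6=0x70
body[5] add  r6, r6, #40 -> r6=0x98
body[6] sub  r2, r3, #26 -> r2=0x3b
body[7] mov  r2, r4 -> r2=0x18
epilogue: pop r2=0x2d, sp=0xcf
r2: callee-saved, written=True
r3: callee-saved, written=False
r4: callee-saved, written=False
r6: caller-saved, written=True

SURVIVE = r2,r3,r4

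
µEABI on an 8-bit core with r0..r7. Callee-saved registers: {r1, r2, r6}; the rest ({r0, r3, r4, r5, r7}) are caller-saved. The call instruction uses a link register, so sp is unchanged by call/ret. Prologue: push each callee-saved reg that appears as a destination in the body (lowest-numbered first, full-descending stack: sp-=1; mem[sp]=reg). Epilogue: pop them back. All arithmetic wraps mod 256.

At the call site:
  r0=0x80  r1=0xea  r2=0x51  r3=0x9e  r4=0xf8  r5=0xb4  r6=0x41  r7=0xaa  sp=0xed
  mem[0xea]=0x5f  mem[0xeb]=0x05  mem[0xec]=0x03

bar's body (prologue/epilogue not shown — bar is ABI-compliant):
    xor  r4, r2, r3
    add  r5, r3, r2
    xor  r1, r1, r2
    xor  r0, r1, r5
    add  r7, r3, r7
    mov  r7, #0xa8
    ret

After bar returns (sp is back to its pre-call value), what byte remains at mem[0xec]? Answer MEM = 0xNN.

MEM = 0xea

prologue: push r1 -> mem[0xec]=0xea, sp=0xec
body[0] xor  r4, r2, r3 -> r4=0xcf
body[1] add  r5, r3, r2 -> r5=0xef
body[2] xor  r1, r1, r2 -> r1=0xbb
body[3] xor  r0, r1, r5 -> r0=0x54
body[4] add  r7, r3, r7 -> r7=0x48
body[5] mov  r7, #0xa8 -> r7=0xa8
epilogue: pop r1=0xea, sp=0xed
prologue pushed ['r1'] at ['0xec']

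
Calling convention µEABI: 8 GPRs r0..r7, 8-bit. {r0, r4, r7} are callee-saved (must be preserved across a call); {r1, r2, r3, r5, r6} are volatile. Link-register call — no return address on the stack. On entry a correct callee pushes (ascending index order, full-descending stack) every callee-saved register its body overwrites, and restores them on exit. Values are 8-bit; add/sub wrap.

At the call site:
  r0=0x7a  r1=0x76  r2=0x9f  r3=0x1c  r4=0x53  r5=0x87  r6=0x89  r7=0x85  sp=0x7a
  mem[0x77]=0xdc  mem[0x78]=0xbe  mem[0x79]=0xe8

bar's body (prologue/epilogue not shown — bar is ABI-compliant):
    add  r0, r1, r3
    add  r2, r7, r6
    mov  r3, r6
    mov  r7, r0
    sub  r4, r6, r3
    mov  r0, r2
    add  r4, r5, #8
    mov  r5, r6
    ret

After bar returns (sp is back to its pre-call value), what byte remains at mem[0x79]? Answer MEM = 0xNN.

prologue: push r0 -> mem[0x79]=0x7a, sp=0x79
prologue: push r4 -> mem[0x78]=0x53, sp=0x78
prologue: push r7 -> mem[0x77]=0x85, sp=0x77
body[0] add  r0, r1, r3 -> r0=0x92
body[1] add  r2, r7, r6 -> r2=0x0e
body[2] mov  r3, r6 -> r3=0x89
body[3] mov  r7, r0 -> r7=0x92
body[4] sub  r4, r6, r3 -> r4=0x00
body[5] mov  r0, r2 -> r0=0x0e
body[6] add  r4, r5, #8 -> r4=0x8f
body[7] mov  r5, r6 -> r5=0x89
epilogue: pop r7=0x85, sp=0x78
epilogue: pop r4=0x53, sp=0x79
epilogue: pop r0=0x7a, sp=0x7a
prologue pushed ['r0', 'r4', 'r7'] at ['0x79', '0x78', '0x77']

MEM = 0x7a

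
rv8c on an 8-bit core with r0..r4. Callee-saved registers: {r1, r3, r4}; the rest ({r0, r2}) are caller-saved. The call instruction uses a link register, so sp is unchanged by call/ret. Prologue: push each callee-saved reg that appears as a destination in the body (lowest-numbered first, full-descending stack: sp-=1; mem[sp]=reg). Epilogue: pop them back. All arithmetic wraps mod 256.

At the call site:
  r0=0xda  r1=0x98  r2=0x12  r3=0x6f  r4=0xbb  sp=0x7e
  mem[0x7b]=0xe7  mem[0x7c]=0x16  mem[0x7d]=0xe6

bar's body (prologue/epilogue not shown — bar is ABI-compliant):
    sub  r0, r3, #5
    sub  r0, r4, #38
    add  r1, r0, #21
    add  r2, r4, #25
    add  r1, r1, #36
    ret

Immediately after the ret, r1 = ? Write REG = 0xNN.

REG = 0x98

prologue: push r1 -> mem[0x7d]=0x98, sp=0x7d
body[0] sub  r0, r3, #5 -> r0=0x6a
body[1] sub  r0, r4, #38 -> r0=0x95
body[2] add  r1, r0, #21 -> r1=0xaa
body[3] add  r2, r4, #25 -> r2=0xd4
body[4] add  r1, r1, #36 -> r1=0xce
epilogue: pop r1=0x98, sp=0x7e
r1 is callee-saved -> restored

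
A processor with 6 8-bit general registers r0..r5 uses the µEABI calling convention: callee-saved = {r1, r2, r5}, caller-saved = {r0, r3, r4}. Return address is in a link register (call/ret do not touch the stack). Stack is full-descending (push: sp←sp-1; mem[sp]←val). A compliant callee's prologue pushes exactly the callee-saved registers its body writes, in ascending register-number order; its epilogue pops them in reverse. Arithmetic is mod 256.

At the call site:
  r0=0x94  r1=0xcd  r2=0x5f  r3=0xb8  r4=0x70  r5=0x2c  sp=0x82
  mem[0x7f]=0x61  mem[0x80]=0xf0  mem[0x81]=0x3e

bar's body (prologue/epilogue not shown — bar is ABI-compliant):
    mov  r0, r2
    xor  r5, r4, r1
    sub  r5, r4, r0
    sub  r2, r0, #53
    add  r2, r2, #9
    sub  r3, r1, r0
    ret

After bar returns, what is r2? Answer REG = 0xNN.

prologue: push r2 -> mem[0x81]=0x5f, sp=0x81
prologue: push r5 -> mem[0x80]=0x2c, sp=0x80
body[0] mov  r0, r2 -> r0=0x5f
body[1] xor  r5, r4, r1 -> r5=0xbd
body[2] sub  r5, r4, r0 -> r5=0x11
body[3] sub  r2, r0, #53 -> r2=0x2a
body[4] add  r2, r2, #9 -> r2=0x33
body[5] sub  r3, r1, r0 -> r3=0x6e
epilogue: pop r5=0x2c, sp=0x81
epilogue: pop r2=0x5f, sp=0x82
r2 is callee-saved -> restored

REG = 0x5f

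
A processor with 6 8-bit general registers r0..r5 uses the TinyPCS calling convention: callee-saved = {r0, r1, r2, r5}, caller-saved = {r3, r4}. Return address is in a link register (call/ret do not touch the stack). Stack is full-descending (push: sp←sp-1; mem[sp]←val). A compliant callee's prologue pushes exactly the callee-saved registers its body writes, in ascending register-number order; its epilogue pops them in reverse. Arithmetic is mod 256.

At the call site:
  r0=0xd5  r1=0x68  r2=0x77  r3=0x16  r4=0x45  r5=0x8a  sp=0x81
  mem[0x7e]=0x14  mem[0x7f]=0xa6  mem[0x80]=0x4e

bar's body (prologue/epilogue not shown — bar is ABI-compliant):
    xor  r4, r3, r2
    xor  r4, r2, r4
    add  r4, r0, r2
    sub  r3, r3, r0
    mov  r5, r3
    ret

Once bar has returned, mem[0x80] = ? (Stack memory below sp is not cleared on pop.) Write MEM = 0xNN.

prologue: push r5 -> mem[0x80]=0x8a, sp=0x80
body[0] xor  r4, r3, r2 -> r4=0x61
body[1] xor  r4, r2, r4 -> r4=0x16
body[2] add  r4, r0, r2 -> r4=0x4c
body[3] sub  r3, r3, r0 -> r3=0x41
body[4] mov  r5, r3 -> r5=0x41
epilogue: pop r5=0x8a, sp=0x81
prologue pushed ['r5'] at ['0x80']

MEM = 0x8a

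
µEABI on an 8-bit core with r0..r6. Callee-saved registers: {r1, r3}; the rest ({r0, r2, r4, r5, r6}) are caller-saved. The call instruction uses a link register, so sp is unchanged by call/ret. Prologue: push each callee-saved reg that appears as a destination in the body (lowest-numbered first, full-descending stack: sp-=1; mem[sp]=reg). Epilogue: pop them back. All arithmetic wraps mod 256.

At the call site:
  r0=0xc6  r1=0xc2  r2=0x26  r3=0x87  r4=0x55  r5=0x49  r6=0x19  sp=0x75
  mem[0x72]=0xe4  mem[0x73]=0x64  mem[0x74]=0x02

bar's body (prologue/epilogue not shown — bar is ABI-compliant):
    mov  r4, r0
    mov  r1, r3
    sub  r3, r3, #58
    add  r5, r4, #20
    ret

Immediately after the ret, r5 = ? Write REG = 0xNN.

REG = 0xda

prologue: push r1 → mem[0x74]=0xc2, sp=0x74
prologue: push r3 → mem[0x73]=0x87, sp=0x73
body[0] mov  r4, r0 → r4=0xc6
body[1] mov  r1, r3 → r1=0x87
body[2] sub  r3, r3, #58 → r3=0x4d
body[3] add  r5, r4, #20 → r5=0xda
epilogue: pop r3=0x87, sp=0x74
epilogue: pop r1=0xc2, sp=0x75
r5 is caller-saved → body value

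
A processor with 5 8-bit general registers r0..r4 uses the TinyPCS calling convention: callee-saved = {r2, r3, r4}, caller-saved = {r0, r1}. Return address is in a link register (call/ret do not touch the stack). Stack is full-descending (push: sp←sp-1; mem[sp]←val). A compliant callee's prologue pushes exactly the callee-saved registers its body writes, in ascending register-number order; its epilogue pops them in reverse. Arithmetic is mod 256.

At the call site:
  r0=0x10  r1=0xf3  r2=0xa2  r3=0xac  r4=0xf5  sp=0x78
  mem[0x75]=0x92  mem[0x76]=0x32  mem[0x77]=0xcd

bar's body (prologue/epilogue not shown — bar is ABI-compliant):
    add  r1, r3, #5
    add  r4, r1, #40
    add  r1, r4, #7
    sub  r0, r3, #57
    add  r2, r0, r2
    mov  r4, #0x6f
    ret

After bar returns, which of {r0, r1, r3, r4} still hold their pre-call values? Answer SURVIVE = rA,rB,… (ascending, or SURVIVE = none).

prologue: push r2 → mem[0x77]=0xa2, sp=0x77
prologue: push r4 → mem[0x76]=0xf5, sp=0x76
body[0] add  r1, r3, #5 → r1=0xb1
body[1] add  r4, r1, #40 → r4=0xd9
body[2] add  r1, r4, #7 → r1=0xe0
body[3] sub  r0, r3, #57 → r0=0x73
body[4] add  r2, r0, r2 → r2=0x15
body[5] mov  r4, #0x6f → r4=0x6f
epilogue: pop r4=0xf5, sp=0x77
epilogue: pop r2=0xa2, sp=0x78
r0: caller-saved, written=True
r1: caller-saved, written=True
r3: callee-saved, written=False
r4: callee-saved, written=True

SURVIVE = r3,r4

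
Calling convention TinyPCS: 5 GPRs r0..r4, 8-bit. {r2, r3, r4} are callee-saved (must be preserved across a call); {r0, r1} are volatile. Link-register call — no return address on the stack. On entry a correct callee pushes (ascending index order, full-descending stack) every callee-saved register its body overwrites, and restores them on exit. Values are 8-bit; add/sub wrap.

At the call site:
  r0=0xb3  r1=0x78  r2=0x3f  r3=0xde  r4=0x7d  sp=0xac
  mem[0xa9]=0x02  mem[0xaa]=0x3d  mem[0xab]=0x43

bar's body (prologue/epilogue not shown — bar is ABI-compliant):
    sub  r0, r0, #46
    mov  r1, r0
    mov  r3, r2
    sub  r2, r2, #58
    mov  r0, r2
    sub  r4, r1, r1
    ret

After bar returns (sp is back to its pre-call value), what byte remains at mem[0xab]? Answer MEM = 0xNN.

prologue: push r2 -> mem[0xab]=0x3f, sp=0xab
prologue: push r3 -> mem[0xaa]=0xde, sp=0xaa
prologue: push r4 -> mem[0xa9]=0x7d, sp=0xa9
body[0] sub  r0, r0, #46 -> r0=0x85
body[1] mov  r1, r0 -> r1=0x85
body[2] mov  r3, r2 -> r3=0x3f
body[3] sub  r2, r2, #58 -> r2=0x05
body[4] mov  r0, r2 -> r0=0x05
body[5] sub  r4, r1, r1 -> r4=0x00
epilogue: pop r4=0x7d, sp=0xaa
epilogue: pop r3=0xde, sp=0xab
epilogue: pop r2=0x3f, sp=0xac
prologue pushed ['r2', 'r3', 'r4'] at ['0xab', '0xaa', '0xa9']

MEM = 0x3f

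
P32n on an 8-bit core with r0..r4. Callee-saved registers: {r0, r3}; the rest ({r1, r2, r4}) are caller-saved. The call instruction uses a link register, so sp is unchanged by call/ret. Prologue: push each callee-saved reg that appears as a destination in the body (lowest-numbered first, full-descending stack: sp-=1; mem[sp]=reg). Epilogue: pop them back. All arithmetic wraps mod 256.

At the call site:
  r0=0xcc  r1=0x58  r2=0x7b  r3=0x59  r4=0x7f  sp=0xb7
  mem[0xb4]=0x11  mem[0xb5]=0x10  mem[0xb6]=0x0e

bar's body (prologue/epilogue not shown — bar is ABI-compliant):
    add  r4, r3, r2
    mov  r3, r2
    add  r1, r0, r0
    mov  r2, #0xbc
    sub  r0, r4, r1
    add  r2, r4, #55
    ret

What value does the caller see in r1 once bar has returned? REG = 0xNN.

prologue: push r0 -> mem[0xb6]=0xcc, sp=0xb6
prologue: push r3 -> mem[0xb5]=0x59, sp=0xb5
body[0] add  r4, r3, r2 -> r4=0xd4
body[1] mov  r3, r2 -> r3=0x7b
body[2] add  r1, r0, r0 -> r1=0x98
body[3] mov  r2, #0xbc -> r2=0xbc
body[4] sub  r0, r4, r1 -> r0=0x3c
body[5] add  r2, r4, #55 -> r2=0x0b
epilogue: pop r3=0x59, sp=0xb6
epilogue: pop r0=0xcc, sp=0xb7
r1 is caller-saved -> body value

REG = 0x98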